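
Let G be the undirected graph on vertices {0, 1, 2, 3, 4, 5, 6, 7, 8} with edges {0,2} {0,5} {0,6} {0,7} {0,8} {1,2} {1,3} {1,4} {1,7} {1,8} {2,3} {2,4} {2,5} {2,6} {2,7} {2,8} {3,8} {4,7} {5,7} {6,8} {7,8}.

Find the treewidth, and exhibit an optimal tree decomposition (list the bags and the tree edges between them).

Each bag holds 4 vertices, so the decomposition has width 3, which upper-bounds the treewidth. On the other hand G contains the 4-clique {1, 2, 3, 8}. A clique must lie in a single bag of any decomposition, so no decomposition can have width below 3. The upper and lower bounds meet at 3, so that is the treewidth.

Treewidth 3.
Bags: B1 = {0, 2, 7, 8}  B2 = {1, 2, 7, 8}  B3 = {1, 2, 4, 7}  B4 = {0, 2, 5, 7}  B5 = {0, 2, 6, 8}  B6 = {1, 2, 3, 8}
Tree: B1–B2, B2–B3, B1–B4, B1–B5, B2–B6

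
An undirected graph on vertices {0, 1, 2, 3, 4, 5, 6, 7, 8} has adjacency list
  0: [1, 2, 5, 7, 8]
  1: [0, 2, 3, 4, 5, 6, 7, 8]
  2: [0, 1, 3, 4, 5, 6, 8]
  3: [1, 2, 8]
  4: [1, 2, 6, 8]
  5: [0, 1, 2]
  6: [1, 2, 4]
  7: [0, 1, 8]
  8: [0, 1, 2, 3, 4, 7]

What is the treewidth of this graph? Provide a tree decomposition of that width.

Treewidth 3.
One such decomposition:
Bags: B1 = {0, 1, 2, 8}  B2 = {1, 2, 4, 8}  B3 = {0, 1, 7, 8}  B4 = {0, 1, 2, 5}  B5 = {1, 2, 4, 6}  B6 = {1, 2, 3, 8}
Tree: B1–B2, B1–B3, B1–B4, B2–B5, B2–B6

Each bag holds 4 vertices, so the decomposition has width 3, which upper-bounds the treewidth. Conversely, {0, 1, 2, 8} is a clique of size 4, and the vertices of any clique must share a bag in every tree decomposition; so some bag has ≥ 4 vertices and tw(G) ≥ 3. Hence tw(G) = 3 exactly.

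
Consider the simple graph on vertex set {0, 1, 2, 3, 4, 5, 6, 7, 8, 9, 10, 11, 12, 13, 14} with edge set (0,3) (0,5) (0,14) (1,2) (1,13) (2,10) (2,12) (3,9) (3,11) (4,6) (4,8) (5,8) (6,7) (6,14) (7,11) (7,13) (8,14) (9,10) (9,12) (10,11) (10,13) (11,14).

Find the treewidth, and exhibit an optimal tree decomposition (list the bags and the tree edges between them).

Treewidth 3.
One optimal decomposition is:
Bags: B1 = {1, 2, 12, 13}  B2 = {2, 10, 12, 13}  B3 = {9, 10, 12, 13}  B4 = {7, 9, 10, 13}  B5 = {7, 9, 10, 11}  B6 = {3, 7, 9, 11}  B7 = {3, 6, 7, 11}  B8 = {3, 6, 11, 14}  B9 = {0, 3, 6, 14}  B10 = {0, 4, 6, 14}  B11 = {0, 4, 8, 14}  B12 = {0, 4, 5, 8}
Tree: B1–B2, B2–B3, B3–B4, B4–B5, B5–B6, B6–B7, B7–B8, B8–B9, B9–B10, B10–B11, B11–B12

Each bag holds 4 vertices, so the decomposition has width 3, which upper-bounds the treewidth. For the lower bound: the 4 vertex sets {1,2,12}, {13}, {10}, {3,7,9,11} are disjoint, each induces a connected subgraph, and every pair is joined by at least one edge of G. Contracting each set to a single vertex therefore yields K_{4} as a minor, and since treewidth is minor-monotone, tw(G) ≥ tw(K_{4}) = 3. The upper and lower bounds meet at 3, so that is the treewidth.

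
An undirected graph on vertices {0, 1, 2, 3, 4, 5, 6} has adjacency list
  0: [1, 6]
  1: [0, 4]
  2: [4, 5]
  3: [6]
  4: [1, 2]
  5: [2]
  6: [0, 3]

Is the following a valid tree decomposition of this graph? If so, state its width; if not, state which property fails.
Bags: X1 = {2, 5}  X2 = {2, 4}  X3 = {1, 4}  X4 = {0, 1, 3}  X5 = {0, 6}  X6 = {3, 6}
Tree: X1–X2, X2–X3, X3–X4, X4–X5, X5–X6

No — bags containing vertex 3 are not connected in the tree.

A tree decomposition must satisfy three properties: every vertex lies in some bag; for every edge, both endpoints lie together in some bag; and for every vertex, the bags containing it form a connected subtree. Here bags containing vertex 3 are not connected in the tree, so the decomposition is invalid.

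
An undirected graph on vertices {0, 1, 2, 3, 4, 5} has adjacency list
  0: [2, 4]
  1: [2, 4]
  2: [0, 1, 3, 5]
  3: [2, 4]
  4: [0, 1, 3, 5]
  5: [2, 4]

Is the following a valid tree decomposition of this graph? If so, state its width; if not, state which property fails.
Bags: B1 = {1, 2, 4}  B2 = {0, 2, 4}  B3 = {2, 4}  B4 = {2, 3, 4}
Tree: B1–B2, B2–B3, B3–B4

A tree decomposition must satisfy three properties: every vertex lies in some bag; for every edge, both endpoints lie together in some bag; and for every vertex, the bags containing it form a connected subtree. Here vertex 5 appears in no bag, so the decomposition is invalid.

No — vertex 5 appears in no bag.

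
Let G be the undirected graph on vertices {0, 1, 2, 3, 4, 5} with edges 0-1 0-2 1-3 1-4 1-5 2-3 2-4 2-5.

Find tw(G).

A width-2 tree decomposition is:
Bags: B1 = {1, 2, 3}  B2 = {1, 2, 5}  B3 = {0, 1, 2}  B4 = {1, 2, 4}
Tree: B1–B2, B2–B3, B3–B4
Each bag holds 3 vertices, so the decomposition has width 2, which upper-bounds the treewidth. The edges 3–2–5–1–3 form a cycle, so G is not a tree and its treewidth is at least 2. Hence tw(G) = 2 exactly.

2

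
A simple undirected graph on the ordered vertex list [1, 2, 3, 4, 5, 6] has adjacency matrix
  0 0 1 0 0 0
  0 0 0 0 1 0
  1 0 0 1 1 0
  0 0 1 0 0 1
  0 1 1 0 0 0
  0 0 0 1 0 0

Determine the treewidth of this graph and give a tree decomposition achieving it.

The largest bag has 2 vertices, giving width 1; this decomposition certifies tw(G) ≤ 1. Any graph with an edge has treewidth ≥ 1, and G has the edge 5–3. Combining the bounds, tw(G) = 1.

Treewidth 1.
Bags: B1 = {3, 5}  B2 = {3, 4}  B3 = {2, 5}  B4 = {1, 3}  B5 = {4, 6}
Tree: B1–B2, B1–B3, B2–B4, B2–B5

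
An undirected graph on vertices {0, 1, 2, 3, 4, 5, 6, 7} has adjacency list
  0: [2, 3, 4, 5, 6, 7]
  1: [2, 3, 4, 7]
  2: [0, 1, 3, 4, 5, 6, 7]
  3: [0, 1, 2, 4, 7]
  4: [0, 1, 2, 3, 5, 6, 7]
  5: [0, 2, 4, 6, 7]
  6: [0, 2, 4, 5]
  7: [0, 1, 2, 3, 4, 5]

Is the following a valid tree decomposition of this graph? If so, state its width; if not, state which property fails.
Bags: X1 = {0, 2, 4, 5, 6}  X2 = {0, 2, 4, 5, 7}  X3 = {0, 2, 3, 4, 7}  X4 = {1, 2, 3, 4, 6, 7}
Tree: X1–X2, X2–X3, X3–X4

No — bags containing vertex 6 are not connected in the tree.

A tree decomposition must satisfy three properties: every vertex lies in some bag; for every edge, both endpoints lie together in some bag; and for every vertex, the bags containing it form a connected subtree. Here bags containing vertex 6 are not connected in the tree, so the decomposition is invalid.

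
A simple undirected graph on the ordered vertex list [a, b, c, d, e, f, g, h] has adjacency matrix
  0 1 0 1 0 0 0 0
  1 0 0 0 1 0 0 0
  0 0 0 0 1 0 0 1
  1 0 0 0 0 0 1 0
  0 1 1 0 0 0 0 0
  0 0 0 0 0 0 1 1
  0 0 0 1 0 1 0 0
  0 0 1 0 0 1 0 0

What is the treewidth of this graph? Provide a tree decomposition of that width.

Treewidth 2.
One such decomposition:
Bags: B1 = {d, f, g}  B2 = {d, f, h}  B3 = {c, d, h}  B4 = {c, d, e}  B5 = {b, d, e}  B6 = {a, b, d}
Tree: B1–B2, B2–B3, B3–B4, B4–B5, B5–B6

Every bag has size at most 3, so the width is 3 − 1 = 2 and tw(G) ≤ 2. For the lower bound, G contains the cycle d–g–f–h–c–e–b–a–d, so G is not a forest; only forests have treewidth ≤ 1, hence tw(G) ≥ 2. Hence tw(G) = 2 exactly.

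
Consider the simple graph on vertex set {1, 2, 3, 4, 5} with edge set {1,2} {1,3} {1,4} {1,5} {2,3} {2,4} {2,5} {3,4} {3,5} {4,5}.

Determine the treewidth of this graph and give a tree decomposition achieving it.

A single bag containing all 5 vertices is trivially a valid decomposition of width 4. Conversely, {1, 2, 3, 4, 5} is a clique of size 5, and the vertices of any clique must share a bag in every tree decomposition; so some bag has ≥ 5 vertices and tw(G) ≥ 4. Therefore the treewidth is 4.

Treewidth 4.
One such decomposition:
Bags: B1 = {1, 2, 3, 4, 5}
Tree: (single bag)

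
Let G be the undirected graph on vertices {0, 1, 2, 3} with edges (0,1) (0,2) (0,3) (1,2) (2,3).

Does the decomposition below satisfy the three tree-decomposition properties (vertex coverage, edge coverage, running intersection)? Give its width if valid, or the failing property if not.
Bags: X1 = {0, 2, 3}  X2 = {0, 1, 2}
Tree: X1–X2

Yes; width 2.

Vertex coverage: the bags together contain {0, 1, 2, 3}, the full vertex set. Edge coverage: each edge of G has both endpoints in at least one bag. Running intersection: for every vertex, the bags containing it form a connected subtree. All three properties hold, so this is a valid tree decomposition of width max|bag| − 1 = 2, and hence tw(G) ≤ 2.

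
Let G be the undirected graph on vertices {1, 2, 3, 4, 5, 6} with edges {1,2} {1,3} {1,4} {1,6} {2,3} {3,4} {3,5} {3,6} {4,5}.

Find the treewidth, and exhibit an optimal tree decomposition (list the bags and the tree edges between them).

Every bag has size at most 3, so the width is 3 − 1 = 2 and tw(G) ≤ 2. For the lower bound, the 3 vertices {1, 2, 3} are pairwise adjacent, and any tree decomposition puts a clique entirely inside one bag — forcing width ≥ 2. Combining the bounds, tw(G) = 2.

Treewidth 2.
One such decomposition:
Bags: B1 = {1, 2, 3}  B2 = {1, 3, 4}  B3 = {3, 4, 5}  B4 = {1, 3, 6}
Tree: B1–B2, B2–B3, B1–B4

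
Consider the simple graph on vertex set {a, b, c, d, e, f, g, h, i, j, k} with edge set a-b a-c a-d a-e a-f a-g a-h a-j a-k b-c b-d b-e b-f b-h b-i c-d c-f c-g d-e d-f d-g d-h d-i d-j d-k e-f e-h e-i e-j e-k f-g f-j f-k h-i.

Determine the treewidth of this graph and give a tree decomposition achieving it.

Treewidth 4.
One such decomposition:
Bags: B1 = {a, d, e, f, k}  B2 = {a, b, d, e, f}  B3 = {a, b, c, d, f}  B4 = {a, d, e, f, j}  B5 = {a, c, d, f, g}  B6 = {a, b, d, e, h}  B7 = {b, d, e, h, i}
Tree: B1–B2, B2–B3, B1–B4, B3–B5, B2–B6, B6–B7

Each bag holds 5 vertices, so the decomposition has width 4, which upper-bounds the treewidth. Conversely, {a, b, d, e, h} is a clique of size 5, and the vertices of any clique must share a bag in every tree decomposition; so some bag has ≥ 5 vertices and tw(G) ≥ 4. Therefore the treewidth is 4.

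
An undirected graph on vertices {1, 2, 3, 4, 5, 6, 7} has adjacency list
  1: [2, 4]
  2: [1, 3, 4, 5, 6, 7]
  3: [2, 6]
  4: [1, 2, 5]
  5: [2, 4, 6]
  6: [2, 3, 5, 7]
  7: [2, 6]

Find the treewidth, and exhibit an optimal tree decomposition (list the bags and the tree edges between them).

The largest bag has 3 vertices, giving width 2; this decomposition certifies tw(G) ≤ 2. Conversely, {1, 2, 4} is a clique of size 3, and the vertices of any clique must share a bag in every tree decomposition; so some bag has ≥ 3 vertices and tw(G) ≥ 2. The upper and lower bounds meet at 2, so that is the treewidth.

Treewidth 2.
Bags: B1 = {2, 5, 6}  B2 = {2, 4, 5}  B3 = {2, 3, 6}  B4 = {1, 2, 4}  B5 = {2, 6, 7}
Tree: B1–B2, B1–B3, B2–B4, B1–B5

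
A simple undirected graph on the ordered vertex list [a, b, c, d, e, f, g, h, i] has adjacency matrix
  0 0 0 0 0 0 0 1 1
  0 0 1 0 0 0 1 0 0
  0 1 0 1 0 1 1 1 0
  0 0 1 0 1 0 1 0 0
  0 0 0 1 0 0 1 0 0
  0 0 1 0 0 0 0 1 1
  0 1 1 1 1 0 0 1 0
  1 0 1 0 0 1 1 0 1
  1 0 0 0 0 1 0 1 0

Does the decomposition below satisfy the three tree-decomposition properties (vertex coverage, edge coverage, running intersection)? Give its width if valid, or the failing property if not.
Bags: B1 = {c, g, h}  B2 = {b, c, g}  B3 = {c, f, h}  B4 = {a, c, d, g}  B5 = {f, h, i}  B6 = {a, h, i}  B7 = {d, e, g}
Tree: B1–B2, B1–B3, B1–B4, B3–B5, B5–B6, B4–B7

A tree decomposition must satisfy three properties: every vertex lies in some bag; for every edge, both endpoints lie together in some bag; and for every vertex, the bags containing it form a connected subtree. Here bags containing vertex a are not connected in the tree, so the decomposition is invalid.

No — bags containing vertex a are not connected in the tree.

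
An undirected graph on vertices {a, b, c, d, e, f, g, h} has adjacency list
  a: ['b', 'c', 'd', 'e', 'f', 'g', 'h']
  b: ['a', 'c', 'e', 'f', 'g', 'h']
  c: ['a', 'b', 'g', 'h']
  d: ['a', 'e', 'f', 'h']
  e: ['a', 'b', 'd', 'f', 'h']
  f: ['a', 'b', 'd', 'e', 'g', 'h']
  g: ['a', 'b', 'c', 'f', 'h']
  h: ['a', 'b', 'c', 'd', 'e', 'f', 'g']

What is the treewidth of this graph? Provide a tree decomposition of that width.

Every bag has size at most 5, so the width is 5 − 1 = 4 and tw(G) ≤ 4. On the other hand G contains the 5-clique {a, b, c, g, h}. A clique must lie in a single bag of any decomposition, so no decomposition can have width below 4. Combining the bounds, tw(G) = 4.

Treewidth 4.
One optimal decomposition is:
Bags: B1 = {a, b, e, f, h}  B2 = {a, d, e, f, h}  B3 = {a, b, f, g, h}  B4 = {a, b, c, g, h}
Tree: B1–B2, B1–B3, B3–B4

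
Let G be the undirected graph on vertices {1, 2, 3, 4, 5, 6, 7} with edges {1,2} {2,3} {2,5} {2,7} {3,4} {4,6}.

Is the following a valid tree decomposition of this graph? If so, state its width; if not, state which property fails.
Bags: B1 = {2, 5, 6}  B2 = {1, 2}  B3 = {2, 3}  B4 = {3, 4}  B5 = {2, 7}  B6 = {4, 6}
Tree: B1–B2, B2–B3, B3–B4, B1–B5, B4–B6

No — bags containing vertex 6 are not connected in the tree.

A tree decomposition must satisfy three properties: every vertex lies in some bag; for every edge, both endpoints lie together in some bag; and for every vertex, the bags containing it form a connected subtree. Here bags containing vertex 6 are not connected in the tree, so the decomposition is invalid.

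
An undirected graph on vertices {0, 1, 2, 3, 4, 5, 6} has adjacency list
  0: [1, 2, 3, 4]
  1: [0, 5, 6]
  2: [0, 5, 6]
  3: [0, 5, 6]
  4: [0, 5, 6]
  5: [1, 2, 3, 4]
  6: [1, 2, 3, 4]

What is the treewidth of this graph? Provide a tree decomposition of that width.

Treewidth 3.
One such decomposition:
Bags: B1 = {0, 3, 5, 6}  B2 = {0, 2, 5, 6}  B3 = {0, 4, 5, 6}  B4 = {0, 1, 5, 6}
Tree: B1–B2, B2–B3, B3–B4

The largest bag has 4 vertices, giving width 3; this decomposition certifies tw(G) ≤ 3. For the lower bound: the 4 vertex sets {0,3}, {2,6}, {5}, {4} are disjoint, each induces a connected subgraph, and every pair is joined by at least one edge of G. Contracting each set to a single vertex therefore yields K_{4} as a minor, and since treewidth is minor-monotone, tw(G) ≥ tw(K_{4}) = 3. Combining the bounds, tw(G) = 3.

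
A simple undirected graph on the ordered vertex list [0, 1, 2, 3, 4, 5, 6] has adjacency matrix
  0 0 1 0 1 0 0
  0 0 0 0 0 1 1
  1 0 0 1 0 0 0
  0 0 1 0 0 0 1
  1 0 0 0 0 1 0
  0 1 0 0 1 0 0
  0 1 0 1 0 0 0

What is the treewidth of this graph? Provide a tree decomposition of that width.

Treewidth 2.
Bags: B1 = {2, 3, 6}  B2 = {1, 2, 6}  B3 = {1, 2, 5}  B4 = {2, 4, 5}  B5 = {0, 2, 4}
Tree: B1–B2, B2–B3, B3–B4, B4–B5

Every bag has size at most 3, so the width is 3 − 1 = 2 and tw(G) ≤ 2. The edges 2–3–6–1–5–4–0–2 form a cycle, so G is not a tree and its treewidth is at least 2. Hence tw(G) = 2 exactly.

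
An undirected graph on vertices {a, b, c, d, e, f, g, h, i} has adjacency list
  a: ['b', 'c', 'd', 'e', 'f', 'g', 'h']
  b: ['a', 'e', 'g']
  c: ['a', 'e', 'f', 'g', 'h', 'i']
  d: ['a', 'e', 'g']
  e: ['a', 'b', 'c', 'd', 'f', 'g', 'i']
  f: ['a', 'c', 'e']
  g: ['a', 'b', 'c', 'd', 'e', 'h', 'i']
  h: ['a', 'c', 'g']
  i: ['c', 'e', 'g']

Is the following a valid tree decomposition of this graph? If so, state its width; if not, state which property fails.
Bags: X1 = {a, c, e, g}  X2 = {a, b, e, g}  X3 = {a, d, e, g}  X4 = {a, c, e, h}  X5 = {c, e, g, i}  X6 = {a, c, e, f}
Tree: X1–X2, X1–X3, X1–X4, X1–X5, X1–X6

No — edge (g,h) lies in no bag.

A tree decomposition must satisfy three properties: every vertex lies in some bag; for every edge, both endpoints lie together in some bag; and for every vertex, the bags containing it form a connected subtree. Here edge (g,h) lies in no bag, so the decomposition is invalid.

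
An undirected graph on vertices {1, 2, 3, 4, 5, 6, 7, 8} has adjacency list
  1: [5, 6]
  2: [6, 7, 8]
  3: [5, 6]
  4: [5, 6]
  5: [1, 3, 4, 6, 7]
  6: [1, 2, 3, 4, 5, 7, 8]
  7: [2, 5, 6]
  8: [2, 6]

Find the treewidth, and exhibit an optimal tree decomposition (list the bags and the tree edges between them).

Treewidth 2.
One such decomposition:
Bags: B1 = {5, 6, 7}  B2 = {3, 5, 6}  B3 = {1, 5, 6}  B4 = {2, 6, 7}  B5 = {4, 5, 6}  B6 = {2, 6, 8}
Tree: B1–B2, B1–B3, B1–B4, B1–B5, B4–B6

Each bag holds 3 vertices, so the decomposition has width 2, which upper-bounds the treewidth. For the lower bound, the 3 vertices {2, 6, 8} are pairwise adjacent, and any tree decomposition puts a clique entirely inside one bag — forcing width ≥ 2. The upper and lower bounds meet at 2, so that is the treewidth.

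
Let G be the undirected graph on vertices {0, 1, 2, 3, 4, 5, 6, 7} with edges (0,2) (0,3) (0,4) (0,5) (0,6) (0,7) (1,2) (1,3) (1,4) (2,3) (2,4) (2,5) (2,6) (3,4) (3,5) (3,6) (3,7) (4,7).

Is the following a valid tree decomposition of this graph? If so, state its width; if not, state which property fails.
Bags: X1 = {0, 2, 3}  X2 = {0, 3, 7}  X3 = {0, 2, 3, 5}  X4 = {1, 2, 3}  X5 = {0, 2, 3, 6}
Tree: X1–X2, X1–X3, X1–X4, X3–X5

A tree decomposition must satisfy three properties: every vertex lies in some bag; for every edge, both endpoints lie together in some bag; and for every vertex, the bags containing it form a connected subtree. Here vertex 4 appears in no bag, so the decomposition is invalid.

No — vertex 4 appears in no bag.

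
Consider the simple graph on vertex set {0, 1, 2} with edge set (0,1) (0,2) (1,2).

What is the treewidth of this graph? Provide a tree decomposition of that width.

Treewidth 2.
One optimal decomposition is:
Bags: B1 = {0, 1, 2}
Tree: (single bag)

A single bag containing all 3 vertices is trivially a valid decomposition of width 2. Conversely, {0, 1, 2} is a clique of size 3, and the vertices of any clique must share a bag in every tree decomposition; so some bag has ≥ 3 vertices and tw(G) ≥ 2. Combining the bounds, tw(G) = 2.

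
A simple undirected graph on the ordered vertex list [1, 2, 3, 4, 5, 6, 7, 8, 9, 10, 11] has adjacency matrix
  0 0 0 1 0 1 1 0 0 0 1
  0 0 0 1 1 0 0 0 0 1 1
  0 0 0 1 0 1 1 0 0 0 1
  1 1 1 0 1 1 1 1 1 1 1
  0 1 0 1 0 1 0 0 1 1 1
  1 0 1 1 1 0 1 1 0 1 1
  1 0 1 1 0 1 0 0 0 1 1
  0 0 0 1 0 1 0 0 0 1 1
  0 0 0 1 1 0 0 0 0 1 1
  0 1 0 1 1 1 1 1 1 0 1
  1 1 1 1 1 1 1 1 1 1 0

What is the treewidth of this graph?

4

A width-4 tree decomposition is:
Bags: B1 = {3, 4, 6, 7, 11}  B2 = {1, 4, 6, 7, 11}  B3 = {4, 6, 7, 10, 11}  B4 = {4, 5, 6, 10, 11}  B5 = {4, 5, 9, 10, 11}  B6 = {4, 6, 8, 10, 11}  B7 = {2, 4, 5, 10, 11}
Tree: B1–B2, B1–B3, B3–B4, B4–B5, B4–B6, B5–B7
The largest bag has 5 vertices, giving width 4; this decomposition certifies tw(G) ≤ 4. For the lower bound, the 5 vertices {4, 5, 9, 10, 11} are pairwise adjacent, and any tree decomposition puts a clique entirely inside one bag — forcing width ≥ 4. Hence tw(G) = 4 exactly.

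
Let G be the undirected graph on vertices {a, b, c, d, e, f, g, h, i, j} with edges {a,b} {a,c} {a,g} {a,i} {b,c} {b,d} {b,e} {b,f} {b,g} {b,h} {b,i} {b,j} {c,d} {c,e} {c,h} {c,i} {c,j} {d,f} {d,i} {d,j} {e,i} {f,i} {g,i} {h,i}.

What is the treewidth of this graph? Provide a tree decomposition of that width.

The largest bag has 4 vertices, giving width 3; this decomposition certifies tw(G) ≤ 3. On the other hand G contains the 4-clique {b, c, d, j}. A clique must lie in a single bag of any decomposition, so no decomposition can have width below 3. The upper and lower bounds meet at 3, so that is the treewidth.

Treewidth 3.
One optimal decomposition is:
Bags: B1 = {b, c, h, i}  B2 = {b, c, d, i}  B3 = {a, b, c, i}  B4 = {b, c, e, i}  B5 = {a, b, g, i}  B6 = {b, d, f, i}  B7 = {b, c, d, j}
Tree: B1–B2, B2–B3, B2–B4, B3–B5, B2–B6, B2–B7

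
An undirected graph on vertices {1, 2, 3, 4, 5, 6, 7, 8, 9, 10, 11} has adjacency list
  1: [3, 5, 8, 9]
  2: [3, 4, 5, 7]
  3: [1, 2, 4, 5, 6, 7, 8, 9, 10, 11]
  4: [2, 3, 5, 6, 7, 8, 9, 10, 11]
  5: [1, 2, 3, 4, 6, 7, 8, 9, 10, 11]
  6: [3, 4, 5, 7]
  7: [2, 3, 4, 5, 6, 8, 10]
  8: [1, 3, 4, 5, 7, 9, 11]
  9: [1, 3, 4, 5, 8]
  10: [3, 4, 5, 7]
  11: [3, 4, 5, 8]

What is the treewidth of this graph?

4

A width-4 tree decomposition is:
Bags: B1 = {3, 4, 5, 7, 8}  B2 = {3, 4, 5, 8, 9}  B3 = {3, 4, 5, 6, 7}  B4 = {2, 3, 4, 5, 7}  B5 = {1, 3, 5, 8, 9}  B6 = {3, 4, 5, 8, 11}  B7 = {3, 4, 5, 7, 10}
Tree: B1–B2, B1–B3, B3–B4, B2–B5, B1–B6, B4–B7
Every bag has size at most 5, so the width is 5 − 1 = 4 and tw(G) ≤ 4. For the lower bound, the 5 vertices {1, 3, 5, 8, 9} are pairwise adjacent, and any tree decomposition puts a clique entirely inside one bag — forcing width ≥ 4. Therefore the treewidth is 4.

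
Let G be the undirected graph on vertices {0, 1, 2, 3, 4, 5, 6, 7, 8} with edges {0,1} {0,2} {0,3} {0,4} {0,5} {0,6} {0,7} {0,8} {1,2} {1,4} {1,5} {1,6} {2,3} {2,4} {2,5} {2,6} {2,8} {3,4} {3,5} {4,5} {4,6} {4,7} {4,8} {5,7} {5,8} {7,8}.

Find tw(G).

A width-4 tree decomposition is:
Bags: B1 = {0, 1, 2, 4, 5}  B2 = {0, 2, 4, 5, 8}  B3 = {0, 2, 3, 4, 5}  B4 = {0, 1, 2, 4, 6}  B5 = {0, 4, 5, 7, 8}
Tree: B1–B2, B1–B3, B1–B4, B2–B5
Every bag has size at most 5, so the width is 5 − 1 = 4 and tw(G) ≤ 4. On the other hand G contains the 5-clique {0, 2, 4, 5, 8}. A clique must lie in a single bag of any decomposition, so no decomposition can have width below 4. Therefore the treewidth is 4.

4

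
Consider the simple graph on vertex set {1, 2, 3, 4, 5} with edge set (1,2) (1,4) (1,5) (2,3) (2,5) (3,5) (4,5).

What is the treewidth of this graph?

A width-2 tree decomposition is:
Bags: B1 = {1, 2, 5}  B2 = {2, 3, 5}  B3 = {1, 4, 5}
Tree: B1–B2, B1–B3
The largest bag has 3 vertices, giving width 2; this decomposition certifies tw(G) ≤ 2. For the lower bound, the 3 vertices {1, 2, 5} are pairwise adjacent, and any tree decomposition puts a clique entirely inside one bag — forcing width ≥ 2. The upper and lower bounds meet at 2, so that is the treewidth.

2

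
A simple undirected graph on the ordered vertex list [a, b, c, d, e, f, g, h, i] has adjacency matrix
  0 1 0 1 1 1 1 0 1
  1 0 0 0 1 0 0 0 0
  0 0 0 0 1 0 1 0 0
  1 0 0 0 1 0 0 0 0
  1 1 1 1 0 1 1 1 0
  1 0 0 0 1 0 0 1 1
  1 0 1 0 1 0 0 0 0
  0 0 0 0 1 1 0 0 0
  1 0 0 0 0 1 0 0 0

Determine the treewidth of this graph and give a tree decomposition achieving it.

Treewidth 2.
One optimal decomposition is:
Bags: B1 = {a, e, g}  B2 = {a, b, e}  B3 = {a, e, f}  B4 = {a, f, i}  B5 = {c, e, g}  B6 = {e, f, h}  B7 = {a, d, e}
Tree: B1–B2, B1–B3, B3–B4, B1–B5, B3–B6, B3–B7

The largest bag has 3 vertices, giving width 2; this decomposition certifies tw(G) ≤ 2. Conversely, {e, f, h} is a clique of size 3, and the vertices of any clique must share a bag in every tree decomposition; so some bag has ≥ 3 vertices and tw(G) ≥ 2. Hence tw(G) = 2 exactly.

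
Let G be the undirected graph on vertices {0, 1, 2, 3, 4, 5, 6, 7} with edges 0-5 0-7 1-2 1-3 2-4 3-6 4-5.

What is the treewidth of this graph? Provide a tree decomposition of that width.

Treewidth 1.
Bags: B1 = {3, 6}  B2 = {1, 3}  B3 = {1, 2}  B4 = {2, 4}  B5 = {4, 5}  B6 = {0, 5}  B7 = {0, 7}
Tree: B1–B2, B2–B3, B3–B4, B4–B5, B5–B6, B6–B7

Every bag has size at most 2, so the width is 2 − 1 = 1 and tw(G) ≤ 1. Any graph with an edge has treewidth ≥ 1, and G has the edge 6–3. The upper and lower bounds meet at 1, so that is the treewidth.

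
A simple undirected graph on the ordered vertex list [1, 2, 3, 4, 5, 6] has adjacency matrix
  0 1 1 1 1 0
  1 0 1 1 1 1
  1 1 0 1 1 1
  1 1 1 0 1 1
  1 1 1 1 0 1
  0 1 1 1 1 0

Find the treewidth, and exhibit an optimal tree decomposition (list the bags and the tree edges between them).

Treewidth 4.
One such decomposition:
Bags: B1 = {2, 3, 4, 5, 6}  B2 = {1, 2, 3, 4, 5}
Tree: B1–B2

Each bag holds 5 vertices, so the decomposition has width 4, which upper-bounds the treewidth. On the other hand G contains the 5-clique {1, 2, 3, 4, 5}. A clique must lie in a single bag of any decomposition, so no decomposition can have width below 4. Hence tw(G) = 4 exactly.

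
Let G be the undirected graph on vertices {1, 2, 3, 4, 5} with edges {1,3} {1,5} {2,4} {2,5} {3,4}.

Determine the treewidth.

2

A width-2 tree decomposition is:
Bags: B1 = {2, 3, 4}  B2 = {1, 2, 3}  B3 = {1, 2, 5}
Tree: B1–B2, B2–B3
The largest bag has 3 vertices, giving width 2; this decomposition certifies tw(G) ≤ 2. The edges 2–4–3–1–5–2 form a cycle, so G is not a tree and its treewidth is at least 2. Therefore the treewidth is 2.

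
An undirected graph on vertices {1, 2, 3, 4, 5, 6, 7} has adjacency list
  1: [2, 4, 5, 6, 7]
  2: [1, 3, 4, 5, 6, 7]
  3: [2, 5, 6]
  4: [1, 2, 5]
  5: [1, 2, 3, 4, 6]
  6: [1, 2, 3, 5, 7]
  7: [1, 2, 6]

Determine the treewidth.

A width-3 tree decomposition is:
Bags: B1 = {1, 2, 5, 6}  B2 = {1, 2, 6, 7}  B3 = {2, 3, 5, 6}  B4 = {1, 2, 4, 5}
Tree: B1–B2, B1–B3, B1–B4
Each bag holds 4 vertices, so the decomposition has width 3, which upper-bounds the treewidth. For the lower bound, the 4 vertices {1, 2, 4, 5} are pairwise adjacent, and any tree decomposition puts a clique entirely inside one bag — forcing width ≥ 3. Combining the bounds, tw(G) = 3.

3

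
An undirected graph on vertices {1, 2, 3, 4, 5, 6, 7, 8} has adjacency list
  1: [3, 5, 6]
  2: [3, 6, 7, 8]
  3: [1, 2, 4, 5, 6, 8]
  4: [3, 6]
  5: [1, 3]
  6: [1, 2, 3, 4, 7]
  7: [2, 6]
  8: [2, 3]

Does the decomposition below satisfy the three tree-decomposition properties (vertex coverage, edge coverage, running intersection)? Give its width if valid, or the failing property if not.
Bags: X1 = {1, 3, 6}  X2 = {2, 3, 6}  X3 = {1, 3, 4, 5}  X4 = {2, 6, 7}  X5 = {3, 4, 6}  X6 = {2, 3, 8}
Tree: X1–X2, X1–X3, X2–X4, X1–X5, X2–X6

No — bags containing vertex 4 are not connected in the tree.

A tree decomposition must satisfy three properties: every vertex lies in some bag; for every edge, both endpoints lie together in some bag; and for every vertex, the bags containing it form a connected subtree. Here bags containing vertex 4 are not connected in the tree, so the decomposition is invalid.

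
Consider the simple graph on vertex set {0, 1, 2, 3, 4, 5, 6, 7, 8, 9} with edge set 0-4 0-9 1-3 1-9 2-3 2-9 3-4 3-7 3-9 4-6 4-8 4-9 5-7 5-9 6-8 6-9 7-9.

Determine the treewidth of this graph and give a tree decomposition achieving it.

Treewidth 2.
One optimal decomposition is:
Bags: B1 = {4, 6, 9}  B2 = {0, 4, 9}  B3 = {4, 6, 8}  B4 = {3, 4, 9}  B5 = {3, 7, 9}  B6 = {5, 7, 9}  B7 = {2, 3, 9}  B8 = {1, 3, 9}
Tree: B1–B2, B1–B3, B1–B4, B4–B5, B5–B6, B4–B7, B5–B8

The largest bag has 3 vertices, giving width 2; this decomposition certifies tw(G) ≤ 2. On the other hand G contains the 3-clique {4, 6, 8}. A clique must lie in a single bag of any decomposition, so no decomposition can have width below 2. Combining the bounds, tw(G) = 2.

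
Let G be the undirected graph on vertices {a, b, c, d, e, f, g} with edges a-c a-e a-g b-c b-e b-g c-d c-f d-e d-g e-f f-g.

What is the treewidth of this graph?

A width-3 tree decomposition is:
Bags: B1 = {c, e, f, g}  B2 = {b, c, e, g}  B3 = {a, c, e, g}  B4 = {c, d, e, g}
Tree: B1–B2, B2–B3, B3–B4
Each bag holds 4 vertices, so the decomposition has width 3, which upper-bounds the treewidth. For the lower bound: the 4 vertex sets {e,f}, {b,c}, {g}, {a} are disjoint, each induces a connected subgraph, and every pair is joined by at least one edge of G. Contracting each set to a single vertex therefore yields K_{4} as a minor, and since treewidth is minor-monotone, tw(G) ≥ tw(K_{4}) = 3. Therefore the treewidth is 3.

3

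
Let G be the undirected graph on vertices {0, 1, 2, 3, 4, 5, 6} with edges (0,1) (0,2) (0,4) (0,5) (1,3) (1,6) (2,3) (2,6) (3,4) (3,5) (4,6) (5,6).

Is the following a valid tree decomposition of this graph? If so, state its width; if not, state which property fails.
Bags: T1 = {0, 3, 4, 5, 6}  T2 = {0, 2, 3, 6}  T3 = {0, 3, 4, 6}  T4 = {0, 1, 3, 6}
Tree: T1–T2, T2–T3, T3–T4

No — bags containing vertex 4 are not connected in the tree.

A tree decomposition must satisfy three properties: every vertex lies in some bag; for every edge, both endpoints lie together in some bag; and for every vertex, the bags containing it form a connected subtree. Here bags containing vertex 4 are not connected in the tree, so the decomposition is invalid.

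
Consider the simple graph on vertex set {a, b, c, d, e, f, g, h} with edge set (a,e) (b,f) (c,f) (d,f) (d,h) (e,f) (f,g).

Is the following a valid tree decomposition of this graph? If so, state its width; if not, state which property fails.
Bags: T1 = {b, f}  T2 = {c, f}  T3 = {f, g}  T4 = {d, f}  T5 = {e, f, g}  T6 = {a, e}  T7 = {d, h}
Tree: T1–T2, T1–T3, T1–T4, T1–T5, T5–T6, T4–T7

No — bags containing vertex g are not connected in the tree.

A tree decomposition must satisfy three properties: every vertex lies in some bag; for every edge, both endpoints lie together in some bag; and for every vertex, the bags containing it form a connected subtree. Here bags containing vertex g are not connected in the tree, so the decomposition is invalid.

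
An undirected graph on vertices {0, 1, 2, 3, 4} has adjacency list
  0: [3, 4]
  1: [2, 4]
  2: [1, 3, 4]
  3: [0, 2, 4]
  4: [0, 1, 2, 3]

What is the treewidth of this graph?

A width-2 tree decomposition is:
Bags: B1 = {2, 3, 4}  B2 = {1, 2, 4}  B3 = {0, 3, 4}
Tree: B1–B2, B1–B3
The largest bag has 3 vertices, giving width 2; this decomposition certifies tw(G) ≤ 2. Conversely, {0, 3, 4} is a clique of size 3, and the vertices of any clique must share a bag in every tree decomposition; so some bag has ≥ 3 vertices and tw(G) ≥ 2. The upper and lower bounds meet at 2, so that is the treewidth.

2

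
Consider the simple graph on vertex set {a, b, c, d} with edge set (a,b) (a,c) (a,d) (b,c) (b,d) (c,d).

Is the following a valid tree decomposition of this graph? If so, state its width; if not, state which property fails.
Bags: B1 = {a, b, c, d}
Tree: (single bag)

Every vertex of G appears in some bag (union = {a, b, c, d}); every edge is covered by a bag; and for each vertex v the set of bags containing v is connected in the bag tree. The decomposition is therefore valid. The largest bag has 4 vertices, so the width is 3.

Yes; width 3.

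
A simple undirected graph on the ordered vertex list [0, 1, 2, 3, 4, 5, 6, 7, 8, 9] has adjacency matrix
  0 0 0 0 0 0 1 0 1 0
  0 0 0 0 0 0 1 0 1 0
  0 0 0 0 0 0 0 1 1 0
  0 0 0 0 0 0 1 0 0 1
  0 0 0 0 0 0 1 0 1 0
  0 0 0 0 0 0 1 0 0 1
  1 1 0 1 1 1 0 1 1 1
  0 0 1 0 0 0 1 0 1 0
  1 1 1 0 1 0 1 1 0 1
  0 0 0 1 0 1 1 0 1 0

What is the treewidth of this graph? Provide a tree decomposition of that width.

Treewidth 2.
One such decomposition:
Bags: B1 = {3, 6, 9}  B2 = {6, 8, 9}  B3 = {4, 6, 8}  B4 = {6, 7, 8}  B5 = {5, 6, 9}  B6 = {1, 6, 8}  B7 = {0, 6, 8}  B8 = {2, 7, 8}
Tree: B1–B2, B2–B3, B3–B4, B1–B5, B2–B6, B2–B7, B4–B8

Each bag holds 3 vertices, so the decomposition has width 2, which upper-bounds the treewidth. On the other hand G contains the 3-clique {2, 7, 8}. A clique must lie in a single bag of any decomposition, so no decomposition can have width below 2. The upper and lower bounds meet at 2, so that is the treewidth.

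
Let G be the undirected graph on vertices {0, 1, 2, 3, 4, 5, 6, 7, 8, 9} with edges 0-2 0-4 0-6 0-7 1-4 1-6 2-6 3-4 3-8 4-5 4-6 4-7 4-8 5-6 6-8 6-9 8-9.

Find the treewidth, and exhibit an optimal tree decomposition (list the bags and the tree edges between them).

Treewidth 2.
One optimal decomposition is:
Bags: B1 = {4, 6, 8}  B2 = {1, 4, 6}  B3 = {0, 4, 6}  B4 = {4, 5, 6}  B5 = {0, 4, 7}  B6 = {0, 2, 6}  B7 = {6, 8, 9}  B8 = {3, 4, 8}
Tree: B1–B2, B1–B3, B2–B4, B3–B5, B3–B6, B1–B7, B1–B8

Every bag has size at most 3, so the width is 3 − 1 = 2 and tw(G) ≤ 2. On the other hand G contains the 3-clique {6, 8, 9}. A clique must lie in a single bag of any decomposition, so no decomposition can have width below 2. Combining the bounds, tw(G) = 2.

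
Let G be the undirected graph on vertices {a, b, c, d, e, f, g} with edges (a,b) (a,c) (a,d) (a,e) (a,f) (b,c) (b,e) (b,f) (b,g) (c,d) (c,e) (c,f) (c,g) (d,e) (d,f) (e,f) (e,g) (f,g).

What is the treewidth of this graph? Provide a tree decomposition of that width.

Each bag holds 5 vertices, so the decomposition has width 4, which upper-bounds the treewidth. For the lower bound, the 5 vertices {b, c, e, f, g} are pairwise adjacent, and any tree decomposition puts a clique entirely inside one bag — forcing width ≥ 4. The upper and lower bounds meet at 4, so that is the treewidth.

Treewidth 4.
One such decomposition:
Bags: B1 = {b, c, e, f, g}  B2 = {a, b, c, e, f}  B3 = {a, c, d, e, f}
Tree: B1–B2, B2–B3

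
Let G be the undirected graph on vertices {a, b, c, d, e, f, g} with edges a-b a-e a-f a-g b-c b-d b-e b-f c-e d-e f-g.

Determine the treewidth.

2

A width-2 tree decomposition is:
Bags: B1 = {a, b, e}  B2 = {a, b, f}  B3 = {b, d, e}  B4 = {a, f, g}  B5 = {b, c, e}
Tree: B1–B2, B1–B3, B2–B4, B1–B5
Each bag holds 3 vertices, so the decomposition has width 2, which upper-bounds the treewidth. For the lower bound, the 3 vertices {a, f, g} are pairwise adjacent, and any tree decomposition puts a clique entirely inside one bag — forcing width ≥ 2. Therefore the treewidth is 2.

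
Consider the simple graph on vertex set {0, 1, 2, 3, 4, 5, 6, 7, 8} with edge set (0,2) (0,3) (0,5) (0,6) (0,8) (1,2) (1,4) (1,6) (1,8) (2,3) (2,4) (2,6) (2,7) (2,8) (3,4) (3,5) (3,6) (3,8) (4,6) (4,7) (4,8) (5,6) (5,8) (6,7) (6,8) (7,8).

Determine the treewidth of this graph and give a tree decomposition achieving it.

The largest bag has 5 vertices, giving width 4; this decomposition certifies tw(G) ≤ 4. On the other hand G contains the 5-clique {0, 2, 3, 6, 8}. A clique must lie in a single bag of any decomposition, so no decomposition can have width below 4. The upper and lower bounds meet at 4, so that is the treewidth.

Treewidth 4.
One such decomposition:
Bags: B1 = {0, 2, 3, 6, 8}  B2 = {0, 3, 5, 6, 8}  B3 = {2, 3, 4, 6, 8}  B4 = {1, 2, 4, 6, 8}  B5 = {2, 4, 6, 7, 8}
Tree: B1–B2, B1–B3, B3–B4, B3–B5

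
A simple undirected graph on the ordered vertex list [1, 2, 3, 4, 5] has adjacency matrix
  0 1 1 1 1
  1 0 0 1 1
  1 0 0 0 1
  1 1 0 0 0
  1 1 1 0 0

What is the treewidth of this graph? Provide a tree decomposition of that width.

Treewidth 2.
One optimal decomposition is:
Bags: B1 = {1, 2, 5}  B2 = {1, 2, 4}  B3 = {1, 3, 5}
Tree: B1–B2, B1–B3

Each bag holds 3 vertices, so the decomposition has width 2, which upper-bounds the treewidth. For the lower bound, the 3 vertices {1, 2, 4} are pairwise adjacent, and any tree decomposition puts a clique entirely inside one bag — forcing width ≥ 2. Hence tw(G) = 2 exactly.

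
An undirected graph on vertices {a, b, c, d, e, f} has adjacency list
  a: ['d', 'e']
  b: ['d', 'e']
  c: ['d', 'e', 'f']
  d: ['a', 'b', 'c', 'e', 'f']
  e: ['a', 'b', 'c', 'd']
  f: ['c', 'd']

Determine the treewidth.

2

A width-2 tree decomposition is:
Bags: B1 = {b, d, e}  B2 = {a, d, e}  B3 = {c, d, e}  B4 = {c, d, f}
Tree: B1–B2, B2–B3, B3–B4
Every bag has size at most 3, so the width is 3 − 1 = 2 and tw(G) ≤ 2. Conversely, {c, d, e} is a clique of size 3, and the vertices of any clique must share a bag in every tree decomposition; so some bag has ≥ 3 vertices and tw(G) ≥ 2. Therefore the treewidth is 2.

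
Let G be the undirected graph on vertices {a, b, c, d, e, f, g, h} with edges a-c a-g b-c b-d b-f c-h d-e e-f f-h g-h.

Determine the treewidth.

A width-2 tree decomposition is:
Bags: B1 = {b, d, e}  B2 = {b, e, f}  B3 = {b, c, f}  B4 = {c, f, h}  B5 = {a, c, h}  B6 = {a, g, h}
Tree: B1–B2, B2–B3, B3–B4, B4–B5, B5–B6
Each bag holds 3 vertices, so the decomposition has width 2, which upper-bounds the treewidth. The edges d–e–f–b–d form a cycle, so G is not a tree and its treewidth is at least 2. Combining the bounds, tw(G) = 2.

2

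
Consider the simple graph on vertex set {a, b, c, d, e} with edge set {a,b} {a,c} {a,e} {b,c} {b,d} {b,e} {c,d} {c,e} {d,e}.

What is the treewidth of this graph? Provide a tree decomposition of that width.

Every bag has size at most 4, so the width is 4 − 1 = 3 and tw(G) ≤ 3. Conversely, {b, c, d, e} is a clique of size 4, and the vertices of any clique must share a bag in every tree decomposition; so some bag has ≥ 4 vertices and tw(G) ≥ 3. Therefore the treewidth is 3.

Treewidth 3.
Bags: B1 = {b, c, d, e}  B2 = {a, b, c, e}
Tree: B1–B2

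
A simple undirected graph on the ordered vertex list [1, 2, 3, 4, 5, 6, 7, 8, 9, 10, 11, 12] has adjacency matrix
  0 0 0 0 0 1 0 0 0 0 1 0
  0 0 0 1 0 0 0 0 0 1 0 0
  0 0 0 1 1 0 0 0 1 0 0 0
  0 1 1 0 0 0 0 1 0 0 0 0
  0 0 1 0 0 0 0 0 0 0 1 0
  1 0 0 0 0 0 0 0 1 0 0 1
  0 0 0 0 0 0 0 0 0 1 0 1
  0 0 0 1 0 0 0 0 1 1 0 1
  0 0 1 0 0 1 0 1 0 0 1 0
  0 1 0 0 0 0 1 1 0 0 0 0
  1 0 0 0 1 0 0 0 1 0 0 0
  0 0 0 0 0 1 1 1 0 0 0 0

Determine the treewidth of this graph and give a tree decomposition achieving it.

Every bag has size at most 4, so the width is 4 − 1 = 3 and tw(G) ≤ 3. For the lower bound: the 4 vertex sets {1,5,11}, {3}, {9}, {4,6,8,12} are disjoint, each induces a connected subgraph, and every pair is joined by at least one edge of G. Contracting each set to a single vertex therefore yields K_{4} as a minor, and since treewidth is minor-monotone, tw(G) ≥ tw(K_{4}) = 3. Hence tw(G) = 3 exactly.

Treewidth 3.
One such decomposition:
Bags: B1 = {1, 3, 5, 11}  B2 = {1, 3, 9, 11}  B3 = {1, 3, 6, 9}  B4 = {3, 4, 6, 9}  B5 = {4, 6, 8, 9}  B6 = {4, 6, 8, 12}  B7 = {2, 4, 8, 12}  B8 = {2, 8, 10, 12}  B9 = {2, 7, 10, 12}
Tree: B1–B2, B2–B3, B3–B4, B4–B5, B5–B6, B6–B7, B7–B8, B8–B9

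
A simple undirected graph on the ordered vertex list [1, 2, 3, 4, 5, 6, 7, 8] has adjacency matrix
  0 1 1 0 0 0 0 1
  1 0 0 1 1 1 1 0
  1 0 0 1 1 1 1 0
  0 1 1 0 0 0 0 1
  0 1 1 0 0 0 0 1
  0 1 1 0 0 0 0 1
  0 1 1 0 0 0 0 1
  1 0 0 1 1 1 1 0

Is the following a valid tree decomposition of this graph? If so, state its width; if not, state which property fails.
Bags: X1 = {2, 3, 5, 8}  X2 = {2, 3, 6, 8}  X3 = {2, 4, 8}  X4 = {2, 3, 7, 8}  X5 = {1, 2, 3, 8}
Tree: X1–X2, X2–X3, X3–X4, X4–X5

A tree decomposition must satisfy three properties: every vertex lies in some bag; for every edge, both endpoints lie together in some bag; and for every vertex, the bags containing it form a connected subtree. Here edge (3,4) lies in no bag, so the decomposition is invalid.

No — edge (3,4) lies in no bag.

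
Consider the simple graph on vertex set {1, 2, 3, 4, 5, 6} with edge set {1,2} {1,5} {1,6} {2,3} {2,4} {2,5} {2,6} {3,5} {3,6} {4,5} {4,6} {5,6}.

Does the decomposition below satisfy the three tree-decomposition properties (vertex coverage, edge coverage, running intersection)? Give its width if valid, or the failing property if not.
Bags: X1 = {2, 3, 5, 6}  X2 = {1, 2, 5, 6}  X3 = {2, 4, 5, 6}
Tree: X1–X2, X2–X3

Yes; width 3.

Checking the three conditions: (i) the bags cover all of {1, 2, 3, 4, 5, 6}; (ii) for each edge, some bag contains both endpoints; (iii) the bags containing any fixed vertex form a subtree. All hold, so the decomposition is valid with width 4 − 1 = 3.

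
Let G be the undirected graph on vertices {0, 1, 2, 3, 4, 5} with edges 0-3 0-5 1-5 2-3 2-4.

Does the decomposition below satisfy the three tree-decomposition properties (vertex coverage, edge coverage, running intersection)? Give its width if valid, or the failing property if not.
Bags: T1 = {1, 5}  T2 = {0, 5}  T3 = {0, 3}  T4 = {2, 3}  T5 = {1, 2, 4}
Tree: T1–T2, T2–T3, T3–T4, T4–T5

No — bags containing vertex 1 are not connected in the tree.

A tree decomposition must satisfy three properties: every vertex lies in some bag; for every edge, both endpoints lie together in some bag; and for every vertex, the bags containing it form a connected subtree. Here bags containing vertex 1 are not connected in the tree, so the decomposition is invalid.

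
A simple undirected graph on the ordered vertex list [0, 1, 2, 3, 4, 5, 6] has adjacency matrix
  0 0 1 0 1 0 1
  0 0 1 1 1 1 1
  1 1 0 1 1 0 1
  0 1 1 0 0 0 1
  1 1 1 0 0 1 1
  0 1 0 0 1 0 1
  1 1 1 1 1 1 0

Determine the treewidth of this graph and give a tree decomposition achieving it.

The largest bag has 4 vertices, giving width 3; this decomposition certifies tw(G) ≤ 3. Conversely, {0, 2, 4, 6} is a clique of size 4, and the vertices of any clique must share a bag in every tree decomposition; so some bag has ≥ 4 vertices and tw(G) ≥ 3. Hence tw(G) = 3 exactly.

Treewidth 3.
One optimal decomposition is:
Bags: B1 = {1, 2, 4, 6}  B2 = {1, 4, 5, 6}  B3 = {0, 2, 4, 6}  B4 = {1, 2, 3, 6}
Tree: B1–B2, B1–B3, B1–B4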